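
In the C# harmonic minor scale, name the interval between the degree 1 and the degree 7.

major 7th

Spelling the C# harmonic minor scale: C# D# E F# G# A B#.
The degree 1 is C# and the degree 7 is B#.
From C# to B# is 11 semitones, exactly the major seventh.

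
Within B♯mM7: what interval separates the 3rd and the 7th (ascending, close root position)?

The chord tones of B♯m(maj7) are B♯-D♯-F𝄪-A𝄪.
That puts D♯ below A𝄪.
5 letter names make it a fifth; at 8 semitones (a half step wider than perfect) the quality is augmented.

augmented 5th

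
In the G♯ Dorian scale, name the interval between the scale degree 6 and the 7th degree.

m2

G♯ dorian: G♯ A♯ B C♯ D♯ E♯ F♯.
Scale degree 6 = E♯; 7th scale degree = F♯.
From E♯ to F♯: 1 semitone over a second = minor.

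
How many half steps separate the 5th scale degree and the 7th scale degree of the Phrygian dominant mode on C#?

The scale is C# D E# F# G# A B.
G# up to B is a minor third — 3 semitones.

3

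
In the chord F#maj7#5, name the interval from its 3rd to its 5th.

The chord tones of F#maj7#5 are F# A# C## E#.
The 3rd is A# and the 5th is C##.
Counting 3 letters and 4 half steps from A# gives a major third.

major third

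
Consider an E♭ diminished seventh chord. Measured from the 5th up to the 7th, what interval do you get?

minor third

Spelling the chord: E♭–G♭–B𝄫–D𝄫.
The 5th is B𝄫 and the 7th is D𝄫.
3 letter names make it a third; at 3 semitones (a half step narrower than major) the quality is minor.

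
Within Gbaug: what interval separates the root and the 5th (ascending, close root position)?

augmented fifth

The chord tones of Gbaug are Gb, Bb, D.
So we need the interval from Gb up to D.
5 letter names make it a fifth; at 8 semitones (a half step wider than perfect) the quality is augmented.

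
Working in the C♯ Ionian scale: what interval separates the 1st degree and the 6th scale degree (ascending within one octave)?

M6

The scale runs C♯ D♯ E♯ F♯ G♯ A♯ B♯.
So we need the interval from C♯ up to A♯.
Counting 6 letters and 9 half steps from C♯ gives a major sixth.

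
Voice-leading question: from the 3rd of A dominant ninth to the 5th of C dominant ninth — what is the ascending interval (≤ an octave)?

diminished fifth

The 3rd of A dominant ninth is C♯; the 5th of C dominant ninth is G.
C♯ up to G is 6 semitones, a half step narrower than a perfect fifth, so the interval is diminished.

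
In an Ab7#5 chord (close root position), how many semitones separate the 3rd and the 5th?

4

Ab+7 is spelled Ab-C-E-Gb.
C to E is a major third: 4 semitones.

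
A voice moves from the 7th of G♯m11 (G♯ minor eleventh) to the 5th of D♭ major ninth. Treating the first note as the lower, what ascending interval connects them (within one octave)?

G♯m11 (G♯ minor eleventh) has F♯ as its 7th, and D♭ major ninth has A♭ as its 5th.
From F♯ to A♭: 2 semitones over a third = diminished.

diminished third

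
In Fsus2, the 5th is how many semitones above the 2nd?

5

The chord tones of Fsus2 (F sus2) are F-G-C.
G to C is a perfect fourth: 5 semitones.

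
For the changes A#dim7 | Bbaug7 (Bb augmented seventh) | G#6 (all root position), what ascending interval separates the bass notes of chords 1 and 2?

diminished 2nd

The roots are A# and Bb.
2 letter names make it a second; at 0 semitones (a whole step narrower than major) the quality is diminished.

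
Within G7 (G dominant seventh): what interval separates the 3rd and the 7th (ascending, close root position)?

diminished fifth

The chord tones of G7 (G dominant seventh) are G–B–D–F.
3rd = B; 7th = F.
From B to F: 6 semitones over a fifth = diminished.
That tritone between 3rd and 7th is what gives the dominant seventh its pull toward resolution.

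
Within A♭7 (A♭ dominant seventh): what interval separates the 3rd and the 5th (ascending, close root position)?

The chord tones of A♭7 (A♭ dominant seventh) are A♭-C-E♭-G♭.
The 3rd is C and the 5th is E♭.
3 letter names make it a third; at 3 semitones (a half step narrower than major) the quality is minor.

m3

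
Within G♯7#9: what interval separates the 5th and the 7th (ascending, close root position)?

G♯7#9 is spelled G♯–B♯–D♯–F♯–A𝄪.
The 5th is D♯ and the 7th is F♯.
From D♯ to F♯: 3 semitones over a third = minor.

minor third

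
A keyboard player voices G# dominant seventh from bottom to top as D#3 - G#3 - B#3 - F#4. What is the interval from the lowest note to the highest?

m10

The outer voices are D#3 and F#4.
10 letter names make it a tenth; at 15 semitones (a half step narrower than major) the quality is minor.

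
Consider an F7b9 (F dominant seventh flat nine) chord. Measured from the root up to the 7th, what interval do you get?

F7b9 is spelled F A C Eb Gb.
The root is F and the 7th is Eb.
From F to Eb: 10 semitones over a seventh = minor.

minor seventh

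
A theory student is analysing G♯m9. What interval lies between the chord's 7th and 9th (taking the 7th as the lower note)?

G♯m9 (G♯ minor ninth): G♯, B, D♯, F♯, A♯.
7th = F♯; 9th = A♯.
From F♯ to A♯ is 4 semitones, exactly the major third.

major 3rd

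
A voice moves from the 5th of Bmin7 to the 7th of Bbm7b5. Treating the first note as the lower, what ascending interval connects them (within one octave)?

Bmin7 has F# as its 5th, and Bbm7b5 has Ab as its 7th.
F# up to Ab is 2 semitones, a whole step narrower than a major third, so the interval is diminished.

diminished third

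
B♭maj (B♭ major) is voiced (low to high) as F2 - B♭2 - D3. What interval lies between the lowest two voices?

perfect 4th

Those voices are F2 and B♭2.
F up to B♭ spans 4 letter names and 5 semitones — a perfect fourth.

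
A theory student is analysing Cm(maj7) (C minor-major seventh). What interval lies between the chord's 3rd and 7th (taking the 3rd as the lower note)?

CmM7 (C minor-major seventh): C E♭ G B.
The 3rd is E♭ and the 7th is B.
From E♭ to B: 8 semitones over a fifth = augmented.

A5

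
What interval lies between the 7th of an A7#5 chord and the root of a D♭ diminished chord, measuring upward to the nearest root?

A7#5 has G as its 7th, and D♭ diminished has D♭ as its root.
5 letter names make it a fifth; at 6 semitones (a half step narrower than perfect) the quality is diminished.

d5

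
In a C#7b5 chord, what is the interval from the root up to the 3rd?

major 3rd

The chord tones of C#7b5 are C# E# G B.
So we need the interval from C# up to E#.
From C# to E# is 4 semitones, exactly the major third.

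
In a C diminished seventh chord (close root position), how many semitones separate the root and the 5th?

C°7 is spelled C Eb Gb Bbb.
C to Gb is a diminished fifth: 6 semitones.

6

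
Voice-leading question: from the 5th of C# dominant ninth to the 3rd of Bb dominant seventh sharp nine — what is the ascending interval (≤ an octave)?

The 5th of C# dominant ninth is G#; the 3rd of Bb dominant seventh sharp nine is D.
5 letter names make it a fifth; at 6 semitones (a half step narrower than perfect) the quality is diminished.

d5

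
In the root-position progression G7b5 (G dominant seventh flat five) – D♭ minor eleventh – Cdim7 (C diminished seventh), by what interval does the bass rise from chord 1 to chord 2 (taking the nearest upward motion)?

diminished 5th

The roots are G and D♭.
G up to D♭ is 6 semitones, a half step narrower than a perfect fifth, so the interval is diminished.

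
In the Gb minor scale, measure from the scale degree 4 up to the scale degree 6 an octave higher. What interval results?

Gb natural minor: Gb Ab Bbb Cb Db Ebb Fb.
So we need the interval from Cb up to Ebb.
Cb up to Ebb is 15 semitones, a half step narrower than a major tenth, so the interval is minor.

m10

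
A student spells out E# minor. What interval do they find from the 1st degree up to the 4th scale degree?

perfect 4th

E# natural minor: E# F## G# A# B# C# D#.
So we need the interval from E# up to A#.
E# up to A# spans 4 letter names and 5 semitones — a perfect fourth.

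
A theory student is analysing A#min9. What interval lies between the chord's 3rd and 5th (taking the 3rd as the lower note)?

Spelling the chord: A# C# E# G# B#.
3rd = C#; 5th = E#.
Counting 3 letters and 4 half steps from C# gives a major third.

major 3rd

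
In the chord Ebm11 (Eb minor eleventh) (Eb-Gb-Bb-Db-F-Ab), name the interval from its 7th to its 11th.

perfect 5th

That puts Db below Ab.
From Db to Ab is 7 semitones, exactly the perfect fifth.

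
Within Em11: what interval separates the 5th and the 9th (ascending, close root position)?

perfect fifth

The chord tones of Em11 are E, G, B, D, F♯, A.
So we need the interval from B up to F♯.
Counting 5 letters and 7 half steps from B gives a perfect fifth.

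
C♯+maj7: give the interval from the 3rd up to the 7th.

C♯+maj7 is spelled C♯-E♯-G𝄪-B♯.
The 3rd is E♯ and the 7th is B♯.
Counting 5 letters and 7 half steps from E♯ gives a perfect fifth.

perfect 5th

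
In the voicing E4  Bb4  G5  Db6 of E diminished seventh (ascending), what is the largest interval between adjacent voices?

Adjacent intervals: E4→Bb4 = diminished fifth; Bb4→G5 = major sixth; G5→Db6 = diminished fifth.
The largest is Bb4 to G5, a major sixth (9 semitones).

major 6th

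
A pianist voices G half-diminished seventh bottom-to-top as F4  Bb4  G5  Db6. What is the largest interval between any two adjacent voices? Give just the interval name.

major sixth

Adjacent intervals: F4→Bb4 = perfect fourth; Bb4→G5 = major sixth; G5→Db6 = diminished fifth.
The largest is Bb4 to G5, a major sixth (9 semitones).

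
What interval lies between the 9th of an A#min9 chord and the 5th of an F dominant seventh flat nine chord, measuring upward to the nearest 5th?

diminished second

The 9th of A#min9 is B#; the 5th of F dominant seventh flat nine is C.
2 letter names make it a second; at 0 semitones (a whole step narrower than major) the quality is diminished.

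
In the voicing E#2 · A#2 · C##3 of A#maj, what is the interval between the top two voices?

major 3rd

Those voices are A#2 and C##3.
From A# to C## is 4 semitones, exactly the major third.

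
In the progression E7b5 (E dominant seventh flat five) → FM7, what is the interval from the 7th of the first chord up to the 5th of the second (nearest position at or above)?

The 7th of E7b5 (E dominant seventh flat five) is D; the 5th of FM7 is C.
D up to C is 10 semitones, a half step narrower than a major seventh, so the interval is minor.

m7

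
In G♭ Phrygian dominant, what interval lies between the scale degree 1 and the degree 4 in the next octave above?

G♭ phrygian dominant: G♭ A𝄫 B♭ C♭ D♭ E𝄫 F♭.
So we need the interval from G♭ up to C♭.
G♭ up to C♭ spans 11 letter names and 17 semitones — a perfect eleventh.

perfect eleventh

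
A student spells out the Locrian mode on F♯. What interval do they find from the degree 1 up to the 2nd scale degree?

minor second

Spelling the Locrian mode on F♯: F♯ G A B C D E.
The degree 1 is F♯ and the degree 2 is G.
2 letter names make it a second; at 1 semitone (a half step narrower than major) the quality is minor.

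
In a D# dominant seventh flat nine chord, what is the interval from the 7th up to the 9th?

The chord tones of D#7b9 (D# dominant seventh flat nine) are D#, F##, A#, C#, E.
The 7th is C# and the 9th is E.
From C# to E: 3 semitones over a third = minor.

m3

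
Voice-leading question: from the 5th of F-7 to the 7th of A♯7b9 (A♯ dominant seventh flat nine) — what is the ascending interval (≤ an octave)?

A5

The 5th of F-7 is C; the 7th of A♯7b9 (A♯ dominant seventh flat nine) is G♯.
5 letter names make it a fifth; at 8 semitones (a half step wider than perfect) the quality is augmented.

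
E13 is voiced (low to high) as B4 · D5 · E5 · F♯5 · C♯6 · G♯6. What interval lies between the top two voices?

Those voices are C♯6 and G♯6.
Counting 5 letters and 7 half steps from C♯ gives a perfect fifth.

perfect fifth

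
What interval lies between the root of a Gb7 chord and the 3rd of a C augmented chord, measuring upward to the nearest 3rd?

Gb7 has Gb as its root, and C augmented has E as its 3rd.
From Gb to E: 10 semitones over a sixth = augmented.

A6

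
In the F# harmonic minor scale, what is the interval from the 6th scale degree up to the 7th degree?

Spelling the F# harmonic minor scale: F# G# A B C# D E#.
That puts D below E#.
2 letter names make it a second; at 3 semitones (a half step wider than major) the quality is augmented.

augmented second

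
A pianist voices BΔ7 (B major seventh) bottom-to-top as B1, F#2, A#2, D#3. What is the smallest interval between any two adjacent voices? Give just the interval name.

Adjacent intervals: B1→F#2 = perfect fifth; F#2→A#2 = major third; A#2→D#3 = perfect fourth.
The smallest is F#2 to A#2, a major third (4 semitones).

major 3rd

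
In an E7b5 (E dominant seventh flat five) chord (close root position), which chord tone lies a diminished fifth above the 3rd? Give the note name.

D

Spelling the chord: E, G#, Bb, D.
The 3rd is G#. A diminished fifth above G# is D.
D is the chord's 7th.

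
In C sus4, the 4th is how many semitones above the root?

5

Csus4: C–F–G.
C to F is a perfect fourth: 5 semitones.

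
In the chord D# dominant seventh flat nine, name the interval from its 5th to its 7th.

minor third

Spelling the chord: D#, F##, A#, C#, E.
5th = A#; 7th = C#.
3 letter names make it a third; at 3 semitones (a half step narrower than major) the quality is minor.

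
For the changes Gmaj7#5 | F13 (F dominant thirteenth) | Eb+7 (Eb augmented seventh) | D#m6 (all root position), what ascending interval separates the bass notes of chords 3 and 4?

augmented seventh

The roots are Eb and D#.
From Eb to D#: 12 semitones over a seventh = augmented.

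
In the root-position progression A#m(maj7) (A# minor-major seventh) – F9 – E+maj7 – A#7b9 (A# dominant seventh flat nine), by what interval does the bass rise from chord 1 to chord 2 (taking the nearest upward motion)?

The roots are A# and F.
From A# to F: 7 semitones over a sixth = diminished.

d6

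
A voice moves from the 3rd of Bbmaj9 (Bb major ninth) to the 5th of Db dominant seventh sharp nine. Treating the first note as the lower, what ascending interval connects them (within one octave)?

Bbmaj9 (Bb major ninth) has D as its 3rd, and Db dominant seventh sharp nine has Ab as its 5th.
From D to Ab: 6 semitones over a fifth = diminished.

diminished 5th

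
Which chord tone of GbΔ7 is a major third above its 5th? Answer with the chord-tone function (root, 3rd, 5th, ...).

Gb major seventh is spelled Gb-Bb-Db-F.
The 5th is Db. A major third above Db is F.
F is the chord's 7th.

7th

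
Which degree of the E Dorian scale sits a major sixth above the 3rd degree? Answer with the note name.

E

The scale is E F# G A B C# D.
The 3rd degree is G; a major sixth above that is E — scale degree 1.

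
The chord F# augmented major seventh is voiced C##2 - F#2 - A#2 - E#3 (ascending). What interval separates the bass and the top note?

The outer voices are C##2 and E#3.
C## up to E# is 15 semitones, a half step narrower than a major tenth, so the interval is minor.

minor tenth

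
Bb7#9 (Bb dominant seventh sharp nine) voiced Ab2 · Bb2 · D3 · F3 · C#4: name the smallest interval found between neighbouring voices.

Adjacent intervals: Ab2→Bb2 = major second; Bb2→D3 = major third; D3→F3 = minor third; F3→C#4 = augmented fifth.
The smallest is Ab2 to Bb2, a major second (2 semitones).

M2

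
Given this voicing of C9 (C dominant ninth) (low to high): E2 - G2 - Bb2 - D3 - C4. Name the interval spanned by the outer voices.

minor 13th

The outer voices are E2 and C4.
13 letter names make it a thirteenth; at 20 semitones (a half step narrower than major) the quality is minor.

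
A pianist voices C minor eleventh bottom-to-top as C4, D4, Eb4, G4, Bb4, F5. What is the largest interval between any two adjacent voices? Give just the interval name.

P5

Adjacent intervals: C4→D4 = major second; D4→Eb4 = minor second; Eb4→G4 = major third; G4→Bb4 = minor third; Bb4→F5 = perfect fifth.
The largest is Bb4 to F5, a perfect fifth (7 semitones).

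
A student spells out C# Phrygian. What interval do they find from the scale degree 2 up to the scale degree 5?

augmented fourth

The scale runs C# D E F# G# A B.
Scale degree 2 = D; 5th scale degree = G#.
4 letter names make it a fourth; at 6 semitones (a half step wider than perfect) the quality is augmented.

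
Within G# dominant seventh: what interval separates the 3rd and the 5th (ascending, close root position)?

minor 3rd

Spelling the chord: G#-B#-D#-F#.
That puts B# below D#.
B# up to D# is 3 semitones, a half step narrower than a major third, so the interval is minor.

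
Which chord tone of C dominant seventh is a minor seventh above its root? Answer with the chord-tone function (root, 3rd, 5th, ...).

C7 (C dominant seventh) is spelled C–E–G–Bb.
The root is C. A minor seventh above C is Bb.
Bb is the chord's 7th.

7th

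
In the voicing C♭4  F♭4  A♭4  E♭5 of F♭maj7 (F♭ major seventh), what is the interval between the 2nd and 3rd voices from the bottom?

major third

Those voices are F♭4 and A♭4.
F♭ up to A♭ spans 3 letter names and 4 semitones — a major third.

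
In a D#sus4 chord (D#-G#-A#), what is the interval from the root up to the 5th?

perfect fifth

Root = D#; 5th = A#.
Counting 5 letters and 7 half steps from D# gives a perfect fifth.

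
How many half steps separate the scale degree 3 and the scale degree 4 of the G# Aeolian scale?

The scale is G# A# B C# D# E F#.
B up to C# is a major second — 2 semitones.

2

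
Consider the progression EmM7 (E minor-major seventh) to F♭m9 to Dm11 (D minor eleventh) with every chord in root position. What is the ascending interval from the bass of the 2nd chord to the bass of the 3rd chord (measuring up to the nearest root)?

The roots are F♭ and D.
F♭ up to D is 10 semitones, a half step wider than a major sixth, so the interval is augmented.

augmented sixth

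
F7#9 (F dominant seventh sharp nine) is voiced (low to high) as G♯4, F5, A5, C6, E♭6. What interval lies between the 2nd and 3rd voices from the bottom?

major third

Those voices are F5 and A5.
F up to A spans 3 letter names and 4 semitones — a major third.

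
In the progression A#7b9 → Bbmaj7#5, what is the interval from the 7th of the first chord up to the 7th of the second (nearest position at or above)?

m2

The 7th of A#7b9 is G#; the 7th of Bbmaj7#5 is A.
From G# to A: 1 semitone over a second = minor.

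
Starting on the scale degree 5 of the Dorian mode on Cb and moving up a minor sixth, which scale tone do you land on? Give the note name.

The scale is Cb Db Ebb Fb Gb Ab Bbb.
The scale degree 5 is Gb; a minor sixth above that is Ebb — scale degree 3.

Ebb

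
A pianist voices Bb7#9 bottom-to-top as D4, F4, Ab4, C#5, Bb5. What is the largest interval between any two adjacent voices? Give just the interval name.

Adjacent intervals: D4→F4 = minor third; F4→Ab4 = minor third; Ab4→C#5 = augmented third; C#5→Bb5 = diminished seventh.
The largest is C#5 to Bb5, a diminished seventh (9 semitones).

diminished seventh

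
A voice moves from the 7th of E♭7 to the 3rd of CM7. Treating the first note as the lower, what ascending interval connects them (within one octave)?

E♭7 has D♭ as its 7th, and CM7 has E as its 3rd.
From D♭ to E: 3 semitones over a second = augmented.

augmented second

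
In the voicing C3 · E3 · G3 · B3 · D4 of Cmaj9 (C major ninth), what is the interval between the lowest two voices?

major third

Those voices are C3 and E3.
From C to E is 4 semitones, exactly the major third.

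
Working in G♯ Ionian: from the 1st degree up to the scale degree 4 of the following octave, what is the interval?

perfect eleventh

Spelling G♯ Ionian: G♯ A♯ B♯ C♯ D♯ E♯ F𝄪.
The 1st degree is G♯ and the 4th scale degree (up an octave) is C♯.
From G♯ to C♯ is 17 semitones, exactly the perfect eleventh.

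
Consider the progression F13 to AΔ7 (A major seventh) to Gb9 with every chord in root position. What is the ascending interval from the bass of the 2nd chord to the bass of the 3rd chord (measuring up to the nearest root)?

The roots are A and Gb.
7 letter names make it a seventh; at 9 semitones (a whole step narrower than major) the quality is diminished.

d7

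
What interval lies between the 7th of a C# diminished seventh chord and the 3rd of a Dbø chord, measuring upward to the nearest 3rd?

d5

The 7th of C# diminished seventh is Bb; the 3rd of Dbø is Fb.
Bb up to Fb is 6 semitones, a half step narrower than a perfect fifth, so the interval is diminished.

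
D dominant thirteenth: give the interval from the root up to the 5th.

perfect fifth

D13 is spelled D-F#-A-C-E-B.
Root = D; 5th = A.
Counting 5 letters and 7 half steps from D gives a perfect fifth.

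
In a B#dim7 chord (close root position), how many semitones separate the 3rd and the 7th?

Spelling the chord: B# D# F# A.
D# to A is a diminished fifth: 6 semitones.

6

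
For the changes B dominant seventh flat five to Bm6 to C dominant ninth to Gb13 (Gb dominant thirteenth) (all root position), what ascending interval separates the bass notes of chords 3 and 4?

The roots are C and Gb.
C up to Gb is 6 semitones, a half step narrower than a perfect fifth, so the interval is diminished.

diminished fifth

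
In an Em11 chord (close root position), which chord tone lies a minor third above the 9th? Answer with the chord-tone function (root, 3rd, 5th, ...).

Spelling the chord: E, G, B, D, F#, A.
The 9th is F#. A minor third above F# is A.
A is the chord's 11th.

11th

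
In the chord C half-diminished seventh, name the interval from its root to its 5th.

C half-diminished seventh: C Eb Gb Bb.
So we need the interval from C up to Gb.
From C to Gb: 6 semitones over a fifth = diminished.

diminished fifth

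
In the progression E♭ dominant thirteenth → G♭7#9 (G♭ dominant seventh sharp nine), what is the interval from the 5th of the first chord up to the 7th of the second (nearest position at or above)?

diminished 5th

E♭ dominant thirteenth has B♭ as its 5th, and G♭7#9 (G♭ dominant seventh sharp nine) has F♭ as its 7th.
5 letter names make it a fifth; at 6 semitones (a half step narrower than perfect) the quality is diminished.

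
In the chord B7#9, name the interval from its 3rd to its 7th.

diminished fifth

Spelling the chord: B–D#–F#–A–C##.
So we need the interval from D# up to A.
5 letter names make it a fifth; at 6 semitones (a half step narrower than perfect) the quality is diminished.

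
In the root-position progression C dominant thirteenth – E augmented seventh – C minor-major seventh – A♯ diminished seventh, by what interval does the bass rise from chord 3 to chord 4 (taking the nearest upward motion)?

The roots are C and A♯.
From C to A♯: 10 semitones over a sixth = augmented.

augmented 6th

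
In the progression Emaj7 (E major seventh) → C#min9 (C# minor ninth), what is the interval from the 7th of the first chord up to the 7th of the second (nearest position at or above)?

Emaj7 (E major seventh) has D# as its 7th, and C#min9 (C# minor ninth) has B as its 7th.
6 letter names make it a sixth; at 8 semitones (a half step narrower than major) the quality is minor.

m6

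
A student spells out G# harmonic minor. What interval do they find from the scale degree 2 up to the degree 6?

Spelling G# harmonic minor: G# A# B C# D# E F##.
That puts A# below E.
5 letter names make it a fifth; at 6 semitones (a half step narrower than perfect) the quality is diminished.

d5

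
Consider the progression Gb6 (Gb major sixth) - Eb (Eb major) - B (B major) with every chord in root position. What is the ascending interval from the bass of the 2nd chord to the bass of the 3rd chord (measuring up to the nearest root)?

augmented fifth

The roots are Eb and B.
Eb up to B is 8 semitones, a half step wider than a perfect fifth, so the interval is augmented.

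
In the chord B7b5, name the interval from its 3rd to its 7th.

B7b5 (B dominant seventh flat five): B, D#, F, A.
The 3rd is D# and the 7th is A.
5 letter names make it a fifth; at 6 semitones (a half step narrower than perfect) the quality is diminished.
That tritone between 3rd and 7th is what gives the dominant seventh its pull toward resolution.

diminished 5th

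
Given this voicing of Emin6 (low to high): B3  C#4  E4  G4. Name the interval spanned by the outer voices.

minor sixth

The outer voices are B3 and G4.
6 letter names make it a sixth; at 8 semitones (a half step narrower than major) the quality is minor.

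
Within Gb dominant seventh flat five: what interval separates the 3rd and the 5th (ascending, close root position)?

Spelling the chord: Gb-Bb-Dbb-Fb.
So we need the interval from Bb up to Dbb.
From Bb to Dbb: 2 semitones over a third = diminished.

diminished third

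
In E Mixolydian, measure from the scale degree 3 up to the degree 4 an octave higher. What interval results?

The scale runs E F# G# A B C# D.
The scale degree 3 is G# and the degree 4 (up an octave) is A.
G# up to A is 13 semitones, a half step narrower than a major ninth, so the interval is minor.

minor ninth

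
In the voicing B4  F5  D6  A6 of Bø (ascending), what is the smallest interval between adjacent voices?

diminished 5th

Adjacent intervals: B4→F5 = diminished fifth; F5→D6 = major sixth; D6→A6 = perfect fifth.
The smallest is B4 to F5, a diminished fifth (6 semitones).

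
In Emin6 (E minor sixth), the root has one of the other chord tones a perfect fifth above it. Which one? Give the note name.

B

Em6 is spelled E, G, B, C#.
The root is E. A perfect fifth above E is B.
B is the chord's 5th.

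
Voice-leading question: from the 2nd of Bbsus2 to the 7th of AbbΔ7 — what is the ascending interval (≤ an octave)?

diminished fifth

The 2nd of Bbsus2 is C; the 7th of AbbΔ7 is Gb.
5 letter names make it a fifth; at 6 semitones (a half step narrower than perfect) the quality is diminished.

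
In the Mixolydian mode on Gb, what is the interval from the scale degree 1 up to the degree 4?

The scale runs Gb Ab Bb Cb Db Eb Fb.
Scale degree 1 = Gb; degree 4 = Cb.
Gb up to Cb spans 4 letter names and 5 semitones — a perfect fourth.

perfect fourth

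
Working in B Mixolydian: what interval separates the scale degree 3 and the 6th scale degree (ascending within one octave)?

perfect 4th

B mixolydian: B C# D# E F# G# A.
The scale degree 3 is D# and the 6th degree is G#.
Counting 4 letters and 5 half steps from D# gives a perfect fourth.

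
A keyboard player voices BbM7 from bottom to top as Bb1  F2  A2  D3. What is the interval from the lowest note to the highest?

major tenth

The outer voices are Bb1 and D3.
Counting 10 letters and 16 half steps from Bb gives a major tenth.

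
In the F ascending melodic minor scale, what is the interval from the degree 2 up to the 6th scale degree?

F melodic minor: F G Ab Bb C D E.
That puts G below D.
Counting 5 letters and 7 half steps from G gives a perfect fifth.

perfect fifth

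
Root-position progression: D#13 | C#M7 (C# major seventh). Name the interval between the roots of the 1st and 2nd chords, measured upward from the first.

minor seventh

The roots are D# and C#.
From D# to C#: 10 semitones over a seventh = minor.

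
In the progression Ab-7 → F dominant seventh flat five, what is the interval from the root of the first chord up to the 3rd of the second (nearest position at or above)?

augmented 1st

The root of Ab-7 is Ab; the 3rd of F dominant seventh flat five is A.
1 letter names make it a unison; at 1 semitone (a half step wider than perfect) the quality is augmented.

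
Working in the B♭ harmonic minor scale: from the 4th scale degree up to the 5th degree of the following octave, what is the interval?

M9

Spelling the B♭ harmonic minor scale: B♭ C D♭ E♭ F G♭ A.
The 4th scale degree is E♭ and the scale degree 5 (up an octave) is F.
Counting 9 letters and 14 half steps from E♭ gives a major ninth.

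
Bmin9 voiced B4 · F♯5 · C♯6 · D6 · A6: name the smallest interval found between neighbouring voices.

minor second

Adjacent intervals: B4→F♯5 = perfect fifth; F♯5→C♯6 = perfect fifth; C♯6→D6 = minor second; D6→A6 = perfect fifth.
The smallest is C♯6 to D6, a minor second (1 semitone).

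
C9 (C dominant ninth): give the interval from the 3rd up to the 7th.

diminished fifth

Spelling the chord: C, E, G, Bb, D.
The 3rd is E and the 7th is Bb.
5 letter names make it a fifth; at 6 semitones (a half step narrower than perfect) the quality is diminished.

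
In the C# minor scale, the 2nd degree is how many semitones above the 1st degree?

2

The scale is C# D# E F# G# A B.
C# up to D# is a major second — 2 semitones.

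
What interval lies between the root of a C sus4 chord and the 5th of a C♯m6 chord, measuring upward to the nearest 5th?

augmented 5th

C sus4 has C as its root, and C♯m6 has G♯ as its 5th.
From C to G♯: 8 semitones over a fifth = augmented.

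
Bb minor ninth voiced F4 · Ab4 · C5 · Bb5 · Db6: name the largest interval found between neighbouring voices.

minor seventh

Adjacent intervals: F4→Ab4 = minor third; Ab4→C5 = major third; C5→Bb5 = minor seventh; Bb5→Db6 = minor third.
The largest is C5 to Bb5, a minor seventh (10 semitones).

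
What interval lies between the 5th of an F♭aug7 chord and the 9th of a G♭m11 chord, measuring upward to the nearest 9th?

The 5th of F♭aug7 is C; the 9th of G♭m11 is A♭.
From C to A♭: 8 semitones over a sixth = minor.

minor sixth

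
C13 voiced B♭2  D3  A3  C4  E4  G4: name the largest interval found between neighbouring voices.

Adjacent intervals: B♭2→D3 = major third; D3→A3 = perfect fifth; A3→C4 = minor third; C4→E4 = major third; E4→G4 = minor third.
The largest is D3 to A3, a perfect fifth (7 semitones).

perfect 5th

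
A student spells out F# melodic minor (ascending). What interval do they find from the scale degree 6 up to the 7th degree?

major 2nd

F# melodic minor: F# G# A B C# D# E#.
That puts D# below E#.
Counting 2 letters and 2 half steps from D# gives a major second.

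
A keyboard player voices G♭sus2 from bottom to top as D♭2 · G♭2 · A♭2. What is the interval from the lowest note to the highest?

The outer voices are D♭2 and A♭2.
Counting 5 letters and 7 half steps from D♭ gives a perfect fifth.

perfect fifth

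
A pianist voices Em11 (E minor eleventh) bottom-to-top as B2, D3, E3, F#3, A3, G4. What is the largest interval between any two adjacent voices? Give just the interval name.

Adjacent intervals: B2→D3 = minor third; D3→E3 = major second; E3→F#3 = major second; F#3→A3 = minor third; A3→G4 = minor seventh.
The largest is A3 to G4, a minor seventh (10 semitones).

minor seventh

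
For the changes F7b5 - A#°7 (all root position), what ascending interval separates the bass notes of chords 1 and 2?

The roots are F and A#.
From F to A#: 5 semitones over a third = augmented.

augmented third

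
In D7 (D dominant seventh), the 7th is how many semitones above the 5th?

D7: D-F♯-A-C.
A to C is a minor third: 3 semitones.

3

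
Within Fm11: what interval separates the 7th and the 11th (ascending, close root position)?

The chord tones of Fm11 (F minor eleventh) are F–Ab–C–Eb–G–Bb.
That puts Eb below Bb.
From Eb to Bb is 7 semitones, exactly the perfect fifth.

perfect fifth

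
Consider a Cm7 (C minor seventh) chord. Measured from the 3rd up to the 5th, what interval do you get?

The chord tones of C-7 are C, Eb, G, Bb.
So we need the interval from Eb up to G.
Eb up to G spans 3 letter names and 4 semitones — a major third.

major third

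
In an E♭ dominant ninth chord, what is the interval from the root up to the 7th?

E♭9 is spelled E♭, G, B♭, D♭, F.
Root = E♭; 7th = D♭.
From E♭ to D♭: 10 semitones over a seventh = minor.

minor 7th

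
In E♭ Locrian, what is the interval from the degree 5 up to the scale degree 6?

M2

The scale runs E♭ F♭ G♭ A♭ B𝄫 C♭ D♭.
The degree 5 is B𝄫 and the degree 6 is C♭.
B𝄫 up to C♭ spans 2 letter names and 2 semitones — a major second.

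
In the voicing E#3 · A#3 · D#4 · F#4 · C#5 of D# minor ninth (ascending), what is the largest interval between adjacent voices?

Adjacent intervals: E#3→A#3 = perfect fourth; A#3→D#4 = perfect fourth; D#4→F#4 = minor third; F#4→C#5 = perfect fifth.
The largest is F#4 to C#5, a perfect fifth (7 semitones).

perfect fifth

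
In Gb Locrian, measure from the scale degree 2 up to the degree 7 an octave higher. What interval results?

Gb locrian: Gb Abb Bbb Cb Dbb Ebb Fb.
So we need the interval from Abb up to Fb.
Counting 13 letters and 21 half steps from Abb gives a major thirteenth.

M13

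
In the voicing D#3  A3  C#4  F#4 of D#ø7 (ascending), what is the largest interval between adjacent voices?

Adjacent intervals: D#3→A3 = diminished fifth; A3→C#4 = major third; C#4→F#4 = perfect fourth.
The largest is D#3 to A3, a diminished fifth (6 semitones).

d5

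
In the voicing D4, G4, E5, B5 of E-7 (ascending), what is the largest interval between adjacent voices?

Adjacent intervals: D4→G4 = perfect fourth; G4→E5 = major sixth; E5→B5 = perfect fifth.
The largest is G4 to E5, a major sixth (9 semitones).

major sixth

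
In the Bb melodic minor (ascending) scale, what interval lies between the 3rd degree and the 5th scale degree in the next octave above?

major tenth

Spelling the Bb melodic minor (ascending) scale: Bb C Db Eb F G A.
That puts Db below F.
Counting 10 letters and 16 half steps from Db gives a major tenth.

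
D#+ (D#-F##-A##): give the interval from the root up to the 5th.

So we need the interval from D# up to A##.
D# up to A## is 8 semitones, a half step wider than a perfect fifth, so the interval is augmented.

augmented fifth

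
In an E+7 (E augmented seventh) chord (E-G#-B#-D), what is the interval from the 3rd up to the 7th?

So we need the interval from G# up to D.
5 letter names make it a fifth; at 6 semitones (a half step narrower than perfect) the quality is diminished.
That tritone between 3rd and 7th is what gives the dominant seventh its pull toward resolution.

diminished 5th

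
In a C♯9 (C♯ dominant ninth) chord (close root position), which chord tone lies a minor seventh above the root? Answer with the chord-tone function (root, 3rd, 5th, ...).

C♯9: C♯ E♯ G♯ B D♯.
The root is C♯. A minor seventh above C♯ is B.
B is the chord's 7th.

7th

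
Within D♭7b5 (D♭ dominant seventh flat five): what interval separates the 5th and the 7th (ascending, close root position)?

D♭ dominant seventh flat five is spelled D♭ F A𝄫 C♭.
The 5th is A𝄫 and the 7th is C♭.
Counting 3 letters and 4 half steps from A𝄫 gives a major third.

major third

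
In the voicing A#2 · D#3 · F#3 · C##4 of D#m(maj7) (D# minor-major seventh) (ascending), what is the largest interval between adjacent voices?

augmented 5th

Adjacent intervals: A#2→D#3 = perfect fourth; D#3→F#3 = minor third; F#3→C##4 = augmented fifth.
The largest is F#3 to C##4, an augmented fifth (8 semitones).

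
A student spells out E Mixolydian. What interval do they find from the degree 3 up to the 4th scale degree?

minor 2nd

Spelling E Mixolydian: E F♯ G♯ A B C♯ D.
Degree 3 = G♯; degree 4 = A.
G♯ up to A is 1 semitone, a half step narrower than a major second, so the interval is minor.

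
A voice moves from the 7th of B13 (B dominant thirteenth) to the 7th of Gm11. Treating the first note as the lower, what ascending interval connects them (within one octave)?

The 7th of B13 (B dominant thirteenth) is A; the 7th of Gm11 is F.
A up to F is 8 semitones, a half step narrower than a major sixth, so the interval is minor.

minor 6th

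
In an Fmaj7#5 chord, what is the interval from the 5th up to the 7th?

The chord tones of Fmaj7#5 are F, A, C#, E.
So we need the interval from C# up to E.
3 letter names make it a third; at 3 semitones (a half step narrower than major) the quality is minor.

m3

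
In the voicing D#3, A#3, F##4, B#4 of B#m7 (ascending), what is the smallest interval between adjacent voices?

perfect fourth

Adjacent intervals: D#3→A#3 = perfect fifth; A#3→F##4 = major sixth; F##4→B#4 = perfect fourth.
The smallest is F##4 to B#4, a perfect fourth (5 semitones).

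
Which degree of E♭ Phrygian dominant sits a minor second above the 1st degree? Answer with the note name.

The scale is E♭ F♭ G A♭ B♭ C♭ D♭.
The 1st degree is E♭; a minor second above that is F♭ — scale degree 2.

Fb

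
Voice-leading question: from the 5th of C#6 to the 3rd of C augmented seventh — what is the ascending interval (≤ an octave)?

C#6 has G# as its 5th, and C augmented seventh has E as its 3rd.
From G# to E: 8 semitones over a sixth = minor.

minor 6th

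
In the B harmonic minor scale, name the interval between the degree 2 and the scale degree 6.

d5

The scale runs B C♯ D E F♯ G A♯.
That puts C♯ below G.
5 letter names make it a fifth; at 6 semitones (a half step narrower than perfect) the quality is diminished.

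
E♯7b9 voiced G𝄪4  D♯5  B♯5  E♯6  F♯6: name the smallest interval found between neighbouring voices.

Adjacent intervals: G𝄪4→D♯5 = diminished fifth; D♯5→B♯5 = major sixth; B♯5→E♯6 = perfect fourth; E♯6→F♯6 = minor second.
The smallest is E♯6 to F♯6, a minor second (1 semitone).

minor second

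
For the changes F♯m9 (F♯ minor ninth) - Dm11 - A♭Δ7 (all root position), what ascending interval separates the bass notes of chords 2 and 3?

The roots are D and A♭.
5 letter names make it a fifth; at 6 semitones (a half step narrower than perfect) the quality is diminished.

diminished fifth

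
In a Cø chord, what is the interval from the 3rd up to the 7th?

perfect 5th

The chord tones of Cø (C half-diminished seventh) are C-Eb-Gb-Bb.
The 3rd is Eb and the 7th is Bb.
Counting 5 letters and 7 half steps from Eb gives a perfect fifth.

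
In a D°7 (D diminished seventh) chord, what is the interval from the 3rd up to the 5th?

D°7 is spelled D, F, Ab, Cb.
That puts F below Ab.
From F to Ab: 3 semitones over a third = minor.

minor third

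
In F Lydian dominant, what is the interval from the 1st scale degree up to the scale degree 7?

The scale runs F G A B C D E♭.
The 1st scale degree is F and the 7th degree is E♭.
F up to E♭ is 10 semitones, a half step narrower than a major seventh, so the interval is minor.

minor seventh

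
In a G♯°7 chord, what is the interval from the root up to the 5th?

G♯ diminished seventh: G♯ B D F.
The root is G♯ and the 5th is D.
From G♯ to D: 6 semitones over a fifth = diminished.

d5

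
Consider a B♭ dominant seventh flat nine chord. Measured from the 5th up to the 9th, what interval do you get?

diminished fifth

The chord tones of B♭7b9 are B♭–D–F–A♭–C♭.
The 5th is F and the 9th is C♭.
From F to C♭: 6 semitones over a fifth = diminished.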